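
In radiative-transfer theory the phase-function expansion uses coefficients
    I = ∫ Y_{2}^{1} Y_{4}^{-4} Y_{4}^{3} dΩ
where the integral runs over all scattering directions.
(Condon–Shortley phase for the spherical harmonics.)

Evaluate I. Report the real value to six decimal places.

Checks pass: Σm=0; 10 even; l₃=4∈[2,6].
(2·2+1)(2·4+1)(2·4+1) = 405
Δ: 2! 2! 6! / 11! → 1/13860
sum: t=0:+1/192 t=1:−1/36 t=2:+1/192 = -5/288
3j²(2 4 4; 0 0 0) = Δ·Π!·Σ² = 20/693  (sign -1)
sum: t=0:+1/1440 = 1/1440
3j²(2 4 4; 1 -4 3) = Δ·Π!·Σ² = 7/165  (sign -1)
combine: 4πI² = 405·20/693·7/165 = 60/121
take √, sign +1: I = 0.19864517

0.198645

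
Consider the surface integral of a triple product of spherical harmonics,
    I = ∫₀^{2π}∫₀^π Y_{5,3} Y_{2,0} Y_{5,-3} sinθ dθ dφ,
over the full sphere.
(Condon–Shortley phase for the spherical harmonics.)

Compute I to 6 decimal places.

Rules hold: Σm=0, L=12 even, 3≤5≤7.
N = 11·5·11 = 605
Δ = 2!·8!·2!/13! = 1/38610
Racah Σ t=0..2: t=0:+1/2880 t=1:−1/576 t=2:+1/2880 = -1/960
⇒ 3j(5 2 5; 0 0 0)² = 10/429, sgn +1
Racah Σ t=0..2: t=0:+1/5760 t=1:−1/5040 t=2:+1/161280 = -1/53760
⇒ 3j(5 2 5; 3 0 -3)² = 1/4290, sgn -1
4πI² = N·(3j₀)²·(3jₘ)² = 5/1521
I = -1·√(0.00328731/4π) = -0.01617393

-0.016174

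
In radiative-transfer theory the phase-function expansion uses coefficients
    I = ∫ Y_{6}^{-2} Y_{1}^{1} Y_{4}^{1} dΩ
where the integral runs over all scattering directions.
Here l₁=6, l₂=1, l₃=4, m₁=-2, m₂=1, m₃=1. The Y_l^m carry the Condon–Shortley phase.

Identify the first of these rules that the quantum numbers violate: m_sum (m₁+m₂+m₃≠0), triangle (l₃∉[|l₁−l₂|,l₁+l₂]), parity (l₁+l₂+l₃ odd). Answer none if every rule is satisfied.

azimuthal sum: -2 + 1 + 1 = 0  ✓
5 ≤ 4 ≤ 7 (triangle on l)  ✗
L = 6 + 1 + 4 = 11 (odd)

triangle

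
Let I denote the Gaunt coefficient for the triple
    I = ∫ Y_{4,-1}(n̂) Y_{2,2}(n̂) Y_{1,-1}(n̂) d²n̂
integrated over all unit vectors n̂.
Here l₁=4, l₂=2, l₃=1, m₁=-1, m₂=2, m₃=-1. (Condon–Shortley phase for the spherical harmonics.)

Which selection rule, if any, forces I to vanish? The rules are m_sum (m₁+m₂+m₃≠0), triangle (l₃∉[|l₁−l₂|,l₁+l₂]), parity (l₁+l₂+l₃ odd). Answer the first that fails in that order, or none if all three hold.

triangle

azimuthal sum: -1 + 2 − 1 = 0  ✓
2 ≤ 1 ≤ 6 (triangle on l)  ✗
L = 4 + 2 + 1 = 7 (odd)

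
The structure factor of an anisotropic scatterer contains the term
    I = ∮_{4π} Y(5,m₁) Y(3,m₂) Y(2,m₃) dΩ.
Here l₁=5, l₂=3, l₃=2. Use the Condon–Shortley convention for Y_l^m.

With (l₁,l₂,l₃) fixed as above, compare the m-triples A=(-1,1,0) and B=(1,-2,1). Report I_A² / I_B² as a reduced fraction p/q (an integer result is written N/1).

15/4

Same 5,3,2: normalisation and zero-m 3j drop out of the ratio.
A: Δ: 6! 4! 0! / 11! → 1/2310; sum: t=4:+1/192 = 1/192; 3j²(5 3 2; -1 1 0) = Δ·Π!·Σ² = 3/77  (sign +1)
B: Δ: 6! 4! 0! / 11! → 1/2310; sum: t=1:−1/720 = -1/720; 3j²(5 3 2; 1 -2 1) = Δ·Π!·Σ² = 4/385  (sign +1)
I_A²/I_B² = (3/77)/(4/385) = 15/4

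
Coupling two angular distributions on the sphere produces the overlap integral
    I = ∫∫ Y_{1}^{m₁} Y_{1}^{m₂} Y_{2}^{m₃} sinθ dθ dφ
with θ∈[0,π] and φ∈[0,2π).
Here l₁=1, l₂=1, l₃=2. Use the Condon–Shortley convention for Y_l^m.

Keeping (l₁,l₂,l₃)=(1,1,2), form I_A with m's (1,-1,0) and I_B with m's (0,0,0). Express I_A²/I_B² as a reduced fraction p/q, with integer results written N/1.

Same 1,1,2: normalisation and zero-m 3j drop out of the ratio.
A: Δ: 0! 2! 2! / 5! → 1/30; sum: t=0:+1/4 = 1/4; 3j²(1 1 2; 1 -1 0) = Δ·Π!·Σ² = 1/30  (sign +1)
B: Δ: 0! 2! 2! / 5! → 1/30; sum: t=0:+1/1 = 1/1; 3j²(1 1 2; 0 0 0) = Δ·Π!·Σ² = 2/15  (sign +1)
I_A²/I_B² = (1/30)/(2/15) = 1/4

1/4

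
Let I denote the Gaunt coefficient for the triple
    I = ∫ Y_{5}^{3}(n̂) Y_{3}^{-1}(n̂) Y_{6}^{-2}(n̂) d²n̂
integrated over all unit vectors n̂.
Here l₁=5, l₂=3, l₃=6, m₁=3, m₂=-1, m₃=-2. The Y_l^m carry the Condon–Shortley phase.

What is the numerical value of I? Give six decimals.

-0.145631

Checks pass: Σm=0; 14 even; l₃=6∈[2,8].
(2·5+1)(2·3+1)(2·6+1) = 1001
Δ: 2! 8! 4! / 15! → 1/675675
sum: t=0:+1/8640 t=1:−1/2304 t=2:+1/8640 = -7/34560
3j²(5 3 6; 0 0 0) = Δ·Π!·Σ² = 7/429  (sign -1)
sum: t=0:+1/11520 t=1:−1/30240 t=2:+1/1935360 = 1/18432
3j²(5 3 6; 3 -1 -2) = Δ·Π!·Σ² = 7/429  (sign +1)
combine: 4πI² = 1001·7/429·7/429 = 343/1287
take √, sign -1: I = -0.14563067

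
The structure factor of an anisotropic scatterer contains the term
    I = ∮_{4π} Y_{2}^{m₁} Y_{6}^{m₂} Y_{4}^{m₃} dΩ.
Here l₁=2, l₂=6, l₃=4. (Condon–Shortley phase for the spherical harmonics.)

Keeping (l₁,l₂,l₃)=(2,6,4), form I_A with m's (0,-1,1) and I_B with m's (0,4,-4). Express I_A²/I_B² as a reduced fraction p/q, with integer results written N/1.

14/3

Shared (l₁,l₂,l₃)=(2,6,4): N and (l;000)² cancel in I_A²/I_B².
A: Δ = 4!·0!·8!/13! = 1/6435; Racah Σ t=2..2: t=2:+1/2880 = 1/2880; ⇒ 3j(2 6 4; 0 -1 1)² = 14/429, sgn -1
B: Δ = 4!·0!·8!/13! = 1/6435; Racah Σ t=2..2: t=2:+1/161280 = 1/161280; ⇒ 3j(2 6 4; 0 4 -4)² = 1/143, sgn +1
I_A²/I_B² = (14/429)/(1/143) = 14/3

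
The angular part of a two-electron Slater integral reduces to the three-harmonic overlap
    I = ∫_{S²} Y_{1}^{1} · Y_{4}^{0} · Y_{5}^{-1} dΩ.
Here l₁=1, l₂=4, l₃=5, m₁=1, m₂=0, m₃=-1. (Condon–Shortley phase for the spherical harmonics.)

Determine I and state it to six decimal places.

-0.190188

m-sum 0 ✓  L=10 even ✓  3≤5≤5 ✓
Π(2lᵢ+1) = 3×9×11 = 297
triangle coeff Δ(1,4,5) = 1/495
Σ_t [0,0]: t=0:+1/576 = 1/576
(3j)²=5/99 [(1 4 5; 0 0 0)], sign=-1
Σ_t [0,0]: t=0:+1/1152 = 1/1152
(3j)²=1/33 [(1 4 5; 1 0 -1)], sign=+1
⇒ 4πI² = 5/11
I = (-1)√(5/11/(4π)) = -0.19018827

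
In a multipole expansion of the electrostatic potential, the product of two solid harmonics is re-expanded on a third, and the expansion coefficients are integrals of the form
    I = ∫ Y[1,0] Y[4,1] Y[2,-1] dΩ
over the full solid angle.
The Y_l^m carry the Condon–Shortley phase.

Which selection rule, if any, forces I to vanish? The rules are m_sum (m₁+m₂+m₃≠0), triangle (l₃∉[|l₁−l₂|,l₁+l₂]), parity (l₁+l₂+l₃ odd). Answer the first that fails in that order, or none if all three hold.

triangle

Σmᵢ = 0  ✓
l₃∈[|l₁−l₂|,l₁+l₂]=[3,5], have l₃=2  ✗
Σlᵢ = 7 ⇒ odd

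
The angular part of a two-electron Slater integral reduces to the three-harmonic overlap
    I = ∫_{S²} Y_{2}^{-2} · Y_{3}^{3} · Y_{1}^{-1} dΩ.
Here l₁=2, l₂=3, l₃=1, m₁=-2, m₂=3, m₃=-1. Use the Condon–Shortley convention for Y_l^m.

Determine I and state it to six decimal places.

Rules hold: Σm=0, L=6 even, 1≤1≤5.
N = 5·7·3 = 105
Δ = 4!·0!·2!/7! = 1/105
Racah Σ t=2..2: t=2:+1/4 = 1/4
⇒ 3j(2 3 1; 0 0 0)² = 3/35, sgn -1
Racah Σ t=4..4: t=4:+1/48 = 1/48
⇒ 3j(2 3 1; -2 3 -1)² = 1/7, sgn +1
4πI² = N·(3j₀)²·(3jₘ)² = 9/7
I = -1·√(1.28571/4π) = -0.31986543

-0.319865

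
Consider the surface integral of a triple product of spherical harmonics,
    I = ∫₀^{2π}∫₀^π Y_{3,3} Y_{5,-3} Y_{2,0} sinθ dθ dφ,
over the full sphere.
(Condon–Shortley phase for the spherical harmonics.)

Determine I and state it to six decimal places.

-0.126792

Rules hold: Σm=0, L=10 even, 2≤2≤8.
N = 7·11·5 = 385
Δ = 6!·0!·4!/11! = 1/2310
Racah Σ t=3..3: t=3:−1/144 = -1/144
⇒ 3j(3 5 2; 0 0 0)² = 10/231, sgn -1
Racah Σ t=0..0: t=0:+1/2880 = 1/2880
⇒ 3j(3 5 2; 3 -3 0)² = 2/165, sgn +1
4πI² = N·(3j₀)²·(3jₘ)² = 20/99
I = -1·√(0.20202/4π) = -0.12679218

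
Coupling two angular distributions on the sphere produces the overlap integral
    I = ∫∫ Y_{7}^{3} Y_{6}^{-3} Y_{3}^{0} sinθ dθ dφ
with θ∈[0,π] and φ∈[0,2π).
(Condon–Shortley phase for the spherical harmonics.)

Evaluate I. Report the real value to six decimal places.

m-sum 0 ✓  L=16 even ✓  1≤3≤13 ✓
Π(2lᵢ+1) = 15×13×7 = 1365
triangle coeff Δ(7,6,3) = 1/2042040
Σ_t [4,6]: t=4:+1/207360 t=5:−1/57600 t=6:+1/207360 = -1/129600
(3j)²=168/12155 [(7 6 3; 0 0 0)], sign=+1
Σ_t [1,3]: t=1:−1/4354560 t=2:+1/322560 t=3:−1/362880 = 1/8709120
(3j)²=3/68068 [(7 6 3; 3 -3 0)], sign=-1
⇒ 4πI² = 378/454597
I = (-1)√(378/454597/(4π)) = -0.00813444

-0.008134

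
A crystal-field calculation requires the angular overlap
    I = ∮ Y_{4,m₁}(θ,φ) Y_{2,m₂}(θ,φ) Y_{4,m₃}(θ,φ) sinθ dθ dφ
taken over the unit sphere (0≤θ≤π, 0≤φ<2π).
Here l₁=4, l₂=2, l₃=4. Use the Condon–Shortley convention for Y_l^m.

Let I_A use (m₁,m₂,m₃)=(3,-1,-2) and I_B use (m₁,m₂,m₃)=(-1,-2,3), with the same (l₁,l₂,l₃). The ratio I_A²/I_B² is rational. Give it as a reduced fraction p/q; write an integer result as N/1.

25/18

Same 4,2,4: normalisation and zero-m 3j drop out of the ratio.
A: Δ: 2! 6! 2! / 11! → 1/13860; sum: t=0:+1/240 t=1:−1/1440 = 1/288; 3j²(4 2 4; 3 -1 -2) = Δ·Π!·Σ² = 5/132  (sign +1)
B: Δ: 2! 6! 2! / 11! → 1/13860; sum: t=0:+1/480 = 1/480; 3j²(4 2 4; -1 -2 3) = Δ·Π!·Σ² = 3/110  (sign -1)
I_A²/I_B² = (5/132)/(3/110) = 25/18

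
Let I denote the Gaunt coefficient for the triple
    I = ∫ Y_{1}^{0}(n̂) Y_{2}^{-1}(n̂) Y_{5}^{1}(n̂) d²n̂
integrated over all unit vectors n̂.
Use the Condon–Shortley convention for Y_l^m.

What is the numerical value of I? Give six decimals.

0.000000

|1−2|≤5≤1+2 violated ⇒ I = 0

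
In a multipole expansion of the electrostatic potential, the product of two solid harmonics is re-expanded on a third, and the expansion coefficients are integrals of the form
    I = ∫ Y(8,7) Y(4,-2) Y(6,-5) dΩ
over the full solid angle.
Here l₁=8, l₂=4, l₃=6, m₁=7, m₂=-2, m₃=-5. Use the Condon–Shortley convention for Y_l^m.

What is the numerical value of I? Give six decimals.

Checks pass: Σm=0; 18 even; l₃=6∈[4,12].
(2·8+1)(2·4+1)(2·6+1) = 1989
Δ: 6! 10! 2! / 19! → 1/23279256
sum: t=2:+1/1658880 t=3:−1/518400 t=4:+1/1658880 = -1/1382400
3j²(8 4 6; 0 0 0) = Δ·Π!·Σ² = 504/46189  (sign -1)
sum: t=0:+1/522547200 t=1:−1/435456000 = -1/2612736000
3j²(8 4 6; 7 -2 -5) = Δ·Π!·Σ² = 11/23256  (sign +1)
combine: 4πI² = 1989·504/46189·11/23256 = 63/6137
take √, sign -1: I = -0.02858165

-0.028582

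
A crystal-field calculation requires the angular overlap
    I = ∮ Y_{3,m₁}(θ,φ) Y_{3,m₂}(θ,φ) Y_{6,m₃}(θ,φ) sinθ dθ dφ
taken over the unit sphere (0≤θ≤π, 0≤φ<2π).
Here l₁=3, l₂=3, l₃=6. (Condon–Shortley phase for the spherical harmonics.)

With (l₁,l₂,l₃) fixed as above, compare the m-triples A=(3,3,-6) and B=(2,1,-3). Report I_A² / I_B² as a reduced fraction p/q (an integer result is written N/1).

22/9

Shared (l₁,l₂,l₃)=(3,3,6): N and (l;000)² cancel in I_A²/I_B².
A: Δ = 0!·6!·6!/13! = 1/12012; Racah Σ t=0..0: t=0:+1/518400 = 1/518400; ⇒ 3j(3 3 6; 3 3 -6)² = 1/13, sgn +1
B: Δ = 0!·6!·6!/13! = 1/12012; Racah Σ t=0..0: t=0:+1/5760 = 1/5760; ⇒ 3j(3 3 6; 2 1 -3)² = 9/286, sgn -1
I_A²/I_B² = (1/13)/(9/286) = 22/9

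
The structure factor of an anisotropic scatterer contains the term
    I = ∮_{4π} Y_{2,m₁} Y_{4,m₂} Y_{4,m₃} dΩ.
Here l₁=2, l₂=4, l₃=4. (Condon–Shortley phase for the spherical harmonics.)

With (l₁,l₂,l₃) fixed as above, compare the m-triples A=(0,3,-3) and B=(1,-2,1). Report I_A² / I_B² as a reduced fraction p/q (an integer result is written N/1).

49/243

Shared (l₁,l₂,l₃)=(2,4,4): N and (l;000)² cancel in I_A²/I_B².
A: Δ = 2!·2!·6!/11! = 1/13860; Racah Σ t=1..2: t=1:−1/720 t=2:+1/480 = 1/1440; ⇒ 3j(2 4 4; 0 3 -3)² = 7/1980, sgn -1
B: Δ = 2!·2!·6!/11! = 1/13860; Racah Σ t=0..1: t=0:+1/96 t=1:−1/240 = 1/160; ⇒ 3j(2 4 4; 1 -2 1)² = 27/1540, sgn -1
I_A²/I_B² = (7/1980)/(27/1540) = 49/243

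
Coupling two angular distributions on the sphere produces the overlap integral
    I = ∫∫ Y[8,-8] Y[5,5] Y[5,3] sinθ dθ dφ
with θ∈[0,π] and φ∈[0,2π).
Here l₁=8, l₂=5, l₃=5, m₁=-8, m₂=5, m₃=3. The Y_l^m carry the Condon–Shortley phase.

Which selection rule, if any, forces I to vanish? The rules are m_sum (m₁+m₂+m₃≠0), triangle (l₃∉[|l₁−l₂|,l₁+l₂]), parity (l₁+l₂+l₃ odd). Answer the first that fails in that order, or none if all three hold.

azimuthal sum: -8 + 5 + 3 = 0  ✓
3 ≤ 5 ≤ 13 (triangle on l)  ✓
L = 8 + 5 + 5 = 18 (even)  ✓

none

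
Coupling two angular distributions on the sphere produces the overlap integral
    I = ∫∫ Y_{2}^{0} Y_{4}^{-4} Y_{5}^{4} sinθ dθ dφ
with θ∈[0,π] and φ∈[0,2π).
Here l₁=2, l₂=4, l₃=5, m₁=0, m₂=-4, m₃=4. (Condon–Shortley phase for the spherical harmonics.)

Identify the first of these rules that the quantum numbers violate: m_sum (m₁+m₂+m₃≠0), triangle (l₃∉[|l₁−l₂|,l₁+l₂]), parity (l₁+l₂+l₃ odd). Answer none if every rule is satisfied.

parity

azimuthal sum: 0 − 4 + 4 = 0  ✓
2 ≤ 5 ≤ 6 (triangle on l)  ✓
L = 2 + 4 + 5 = 11 (odd)  ✗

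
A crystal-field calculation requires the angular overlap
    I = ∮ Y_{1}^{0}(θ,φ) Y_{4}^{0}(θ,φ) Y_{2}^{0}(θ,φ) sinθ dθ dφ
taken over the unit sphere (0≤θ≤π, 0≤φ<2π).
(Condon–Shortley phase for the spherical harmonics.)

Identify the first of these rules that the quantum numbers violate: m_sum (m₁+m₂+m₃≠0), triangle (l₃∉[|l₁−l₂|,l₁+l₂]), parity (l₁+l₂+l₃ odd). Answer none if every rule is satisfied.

m₁+m₂+m₃ = 0 + 0 + 0 = 0  ✓
triangle: |1−4|=3 ≤ l₃=2 ≤ 1+4=5  ✗
parity: l₁+l₂+l₃ = 7 is odd

triangle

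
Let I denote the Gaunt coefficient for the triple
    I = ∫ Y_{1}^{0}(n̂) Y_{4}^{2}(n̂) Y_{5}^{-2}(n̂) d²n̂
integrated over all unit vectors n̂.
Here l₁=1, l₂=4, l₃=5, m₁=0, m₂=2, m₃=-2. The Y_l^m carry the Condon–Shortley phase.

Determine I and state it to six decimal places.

Checks pass: Σm=0; 10 even; l₃=5∈[3,5].
(2·1+1)(2·4+1)(2·5+1) = 297
Δ: 0! 2! 8! / 11! → 1/495
sum: t=0:+1/576 = 1/576
3j²(1 4 5; 0 0 0) = Δ·Π!·Σ² = 5/99  (sign -1)
sum: t=0:+1/1440 = 1/1440
3j²(1 4 5; 0 2 -2) = Δ·Π!·Σ² = 7/165  (sign -1)
combine: 4πI² = 297·5/99·7/165 = 7/11
take √, sign +1: I = 0.22503380

0.225034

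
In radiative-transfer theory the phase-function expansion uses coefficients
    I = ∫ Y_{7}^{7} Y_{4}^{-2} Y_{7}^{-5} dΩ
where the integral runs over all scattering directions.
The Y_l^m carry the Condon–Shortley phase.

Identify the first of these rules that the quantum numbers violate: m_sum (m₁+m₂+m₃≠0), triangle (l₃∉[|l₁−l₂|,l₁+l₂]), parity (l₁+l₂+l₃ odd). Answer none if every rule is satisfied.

m₁+m₂+m₃ = 7 − 2 − 5 = 0  ✓
triangle: |7−4|=3 ≤ l₃=7 ≤ 7+4=11  ✓
parity: l₁+l₂+l₃ = 18 is even  ✓

none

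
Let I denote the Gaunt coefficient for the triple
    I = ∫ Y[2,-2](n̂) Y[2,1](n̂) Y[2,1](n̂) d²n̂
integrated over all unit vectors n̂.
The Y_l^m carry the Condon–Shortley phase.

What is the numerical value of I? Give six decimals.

Rules hold: Σm=0, L=6 even, 0≤2≤4.
N = 5·5·5 = 125
Δ = 2!·2!·2!/7! = 1/630
Racah Σ t=0..2: t=0:+1/8 t=1:−1/1 t=2:+1/8 = -3/4
⇒ 3j(2 2 2; 0 0 0)² = 2/35, sgn -1
Racah Σ t=2..2: t=2:+1/4 = 1/4
⇒ 3j(2 2 2; -2 1 1)² = 3/35, sgn -1
4πI² = N·(3j₀)²·(3jₘ)² = 30/49
I = +1·√(0.612245/4π) = 0.22072812

0.220728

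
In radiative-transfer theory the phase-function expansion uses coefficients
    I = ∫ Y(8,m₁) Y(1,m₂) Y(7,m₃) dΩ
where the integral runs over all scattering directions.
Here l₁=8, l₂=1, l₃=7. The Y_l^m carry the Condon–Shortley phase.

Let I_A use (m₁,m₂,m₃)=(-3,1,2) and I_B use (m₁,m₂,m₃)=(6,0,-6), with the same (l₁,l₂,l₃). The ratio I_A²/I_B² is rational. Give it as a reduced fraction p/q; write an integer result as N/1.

55/28

Shared (l₁,l₂,l₃)=(8,1,7): N and (l;000)² cancel in I_A²/I_B².
A: Δ = 2!·14!·0!/17! = 1/2040; Racah Σ t=2..2: t=2:+1/87091200 = 1/87091200; ⇒ 3j(8 1 7; -3 1 2)² = 11/408, sgn -1
B: Δ = 2!·14!·0!/17! = 1/2040; Racah Σ t=1..1: t=1:−1/6227020800 = -1/6227020800; ⇒ 3j(8 1 7; 6 0 -6)² = 7/510, sgn +1
I_A²/I_B² = (11/408)/(7/510) = 55/28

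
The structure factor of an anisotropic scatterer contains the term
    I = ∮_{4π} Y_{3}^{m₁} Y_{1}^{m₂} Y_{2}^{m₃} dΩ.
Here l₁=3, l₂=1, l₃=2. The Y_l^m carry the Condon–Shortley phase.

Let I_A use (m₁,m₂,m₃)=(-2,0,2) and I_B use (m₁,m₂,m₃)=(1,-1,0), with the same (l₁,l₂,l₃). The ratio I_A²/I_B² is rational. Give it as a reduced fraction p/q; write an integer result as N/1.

l's match ⇒ only the (l;m) 3-j factors differ between A and B.
A: triangle coeff Δ(3,1,2) = 1/105; Σ_t [1,1]: t=1:−1/24 = -1/24; (3j)²=1/21 [(3 1 2; -2 0 2)], sign=-1
B: triangle coeff Δ(3,1,2) = 1/105; Σ_t [0,0]: t=0:+1/8 = 1/8; (3j)²=2/35 [(3 1 2; 1 -1 0)], sign=+1
I_A²/I_B² = (1/21)/(2/35) = 5/6

5/6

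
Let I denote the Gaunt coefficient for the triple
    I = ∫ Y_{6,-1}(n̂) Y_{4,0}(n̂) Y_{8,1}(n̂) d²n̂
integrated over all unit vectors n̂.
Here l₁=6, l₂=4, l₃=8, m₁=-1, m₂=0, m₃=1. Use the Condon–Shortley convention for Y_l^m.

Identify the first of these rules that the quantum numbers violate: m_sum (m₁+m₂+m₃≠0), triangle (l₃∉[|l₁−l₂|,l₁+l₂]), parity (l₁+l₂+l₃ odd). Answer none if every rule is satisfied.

none

m₁+m₂+m₃ = -1 + 0 + 1 = 0  ✓
triangle: |6−4|=2 ≤ l₃=8 ≤ 6+4=10  ✓
parity: l₁+l₂+l₃ = 18 is even  ✓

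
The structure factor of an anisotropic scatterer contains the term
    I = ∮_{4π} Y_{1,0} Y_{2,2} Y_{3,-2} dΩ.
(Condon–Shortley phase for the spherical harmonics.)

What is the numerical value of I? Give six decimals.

0.184674

Rules hold: Σm=0, L=6 even, 1≤3≤3.
N = 3·5·7 = 105
Δ = 0!·2!·4!/7! = 1/105
Racah Σ t=0..0: t=0:+1/4 = 1/4
⇒ 3j(1 2 3; 0 0 0)² = 3/35, sgn -1
Racah Σ t=0..0: t=0:+1/24 = 1/24
⇒ 3j(1 2 3; 0 2 -2)² = 1/21, sgn -1
4πI² = N·(3j₀)²·(3jₘ)² = 3/7
I = +1·√(0.428571/4π) = 0.18467439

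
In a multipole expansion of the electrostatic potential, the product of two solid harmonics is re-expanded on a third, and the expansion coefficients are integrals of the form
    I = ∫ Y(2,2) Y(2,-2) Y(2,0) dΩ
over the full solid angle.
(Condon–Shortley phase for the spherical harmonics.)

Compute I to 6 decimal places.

Checks pass: Σm=0; 6 even; l₃=2∈[0,4].
(2·2+1)(2·2+1)(2·2+1) = 125
Δ: 2! 2! 2! / 7! → 1/630
sum: t=0:+1/8 t=1:−1/1 t=2:+1/8 = -3/4
3j²(2 2 2; 0 0 0) = Δ·Π!·Σ² = 2/35  (sign -1)
sum: t=0:+1/8 = 1/8
3j²(2 2 2; 2 -2 0) = Δ·Π!·Σ² = 2/35  (sign +1)
combine: 4πI² = 125·2/35·2/35 = 20/49
take √, sign -1: I = -0.18022375

-0.180224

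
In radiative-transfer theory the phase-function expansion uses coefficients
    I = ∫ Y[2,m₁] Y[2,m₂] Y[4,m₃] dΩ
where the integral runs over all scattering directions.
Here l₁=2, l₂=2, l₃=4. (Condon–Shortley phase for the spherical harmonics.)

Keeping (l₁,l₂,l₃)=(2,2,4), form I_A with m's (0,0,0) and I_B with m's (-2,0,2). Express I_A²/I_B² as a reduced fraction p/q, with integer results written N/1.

Same 2,2,4: normalisation and zero-m 3j drop out of the ratio.
A: Δ: 0! 4! 4! / 9! → 1/630; sum: t=0:+1/16 = 1/16; 3j²(2 2 4; 0 0 0) = Δ·Π!·Σ² = 2/35  (sign +1)
B: Δ: 0! 4! 4! / 9! → 1/630; sum: t=0:+1/96 = 1/96; 3j²(2 2 4; -2 0 2) = Δ·Π!·Σ² = 1/42  (sign +1)
I_A²/I_B² = (2/35)/(1/42) = 12/5

12/5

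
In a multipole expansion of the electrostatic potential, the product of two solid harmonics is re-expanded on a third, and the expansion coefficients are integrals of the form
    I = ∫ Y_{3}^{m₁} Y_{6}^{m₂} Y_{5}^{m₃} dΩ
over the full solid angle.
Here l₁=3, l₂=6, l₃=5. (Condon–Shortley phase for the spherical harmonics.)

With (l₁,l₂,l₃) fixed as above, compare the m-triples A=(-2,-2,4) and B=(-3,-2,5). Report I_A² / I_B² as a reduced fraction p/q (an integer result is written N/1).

Same 3,6,5: normalisation and zero-m 3j drop out of the ratio.
A: Δ: 4! 2! 8! / 15! → 1/675675; sum: t=3:−1/60480 t=4:+1/967680 = -1/64512; 3j²(3 6 5; -2 -2 4) = Δ·Π!·Σ² = 15/1001  (sign +1)
B: Δ: 4! 2! 8! / 15! → 1/675675; sum: t=4:+1/1935360 = 1/1935360; 3j²(3 6 5; -3 -2 5) = Δ·Π!·Σ² = 1/1001  (sign +1)
I_A²/I_B² = (15/1001)/(1/1001) = 15/1

15/1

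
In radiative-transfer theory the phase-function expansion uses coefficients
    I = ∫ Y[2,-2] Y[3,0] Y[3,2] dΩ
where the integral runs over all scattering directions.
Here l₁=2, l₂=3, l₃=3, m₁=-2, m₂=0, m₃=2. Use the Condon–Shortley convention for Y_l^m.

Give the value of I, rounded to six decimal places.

-0.188063

Checks pass: Σm=0; 8 even; l₃=3∈[1,5].
(2·2+1)(2·3+1)(2·3+1) = 245
Δ: 2! 2! 4! / 9! → 1/3780
sum: t=0:+1/24 t=1:−1/4 t=2:+1/24 = -1/6
3j²(2 3 3; 0 0 0) = Δ·Π!·Σ² = 4/105  (sign +1)
sum: t=2:+1/24 = 1/24
3j²(2 3 3; -2 0 2) = Δ·Π!·Σ² = 1/21  (sign -1)
combine: 4πI² = 245·4/105·1/21 = 4/9
take √, sign -1: I = -0.18806319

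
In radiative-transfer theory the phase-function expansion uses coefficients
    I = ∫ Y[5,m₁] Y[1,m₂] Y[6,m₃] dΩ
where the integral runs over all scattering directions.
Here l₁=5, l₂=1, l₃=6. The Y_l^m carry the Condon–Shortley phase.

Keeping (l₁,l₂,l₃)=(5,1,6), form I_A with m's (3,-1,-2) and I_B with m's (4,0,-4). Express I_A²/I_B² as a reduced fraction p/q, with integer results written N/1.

l's match ⇒ only the (l;m) 3-j factors differ between A and B.
A: triangle coeff Δ(5,1,6) = 1/858; Σ_t [0,0]: t=0:+1/161280 = 1/161280; (3j)²=1/143 [(5 1 6; 3 -1 -2)], sign=+1
B: triangle coeff Δ(5,1,6) = 1/858; Σ_t [0,0]: t=0:+1/362880 = 1/362880; (3j)²=10/429 [(5 1 6; 4 0 -4)], sign=+1
I_A²/I_B² = (1/143)/(10/429) = 3/10

3/10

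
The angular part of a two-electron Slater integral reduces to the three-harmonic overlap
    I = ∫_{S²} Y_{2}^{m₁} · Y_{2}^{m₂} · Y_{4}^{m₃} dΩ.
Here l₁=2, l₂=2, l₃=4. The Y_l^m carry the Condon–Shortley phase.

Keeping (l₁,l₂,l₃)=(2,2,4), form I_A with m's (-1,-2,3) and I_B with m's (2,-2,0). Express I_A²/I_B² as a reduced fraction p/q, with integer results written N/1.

Shared (l₁,l₂,l₃)=(2,2,4): N and (l;000)² cancel in I_A²/I_B².
A: Δ = 0!·4!·4!/9! = 1/630; Racah Σ t=0..0: t=0:+1/144 = 1/144; ⇒ 3j(2 2 4; -1 -2 3)² = 1/18, sgn -1
B: Δ = 0!·4!·4!/9! = 1/630; Racah Σ t=0..0: t=0:+1/576 = 1/576; ⇒ 3j(2 2 4; 2 -2 0)² = 1/630, sgn +1
I_A²/I_B² = (1/18)/(1/630) = 35/1

35/1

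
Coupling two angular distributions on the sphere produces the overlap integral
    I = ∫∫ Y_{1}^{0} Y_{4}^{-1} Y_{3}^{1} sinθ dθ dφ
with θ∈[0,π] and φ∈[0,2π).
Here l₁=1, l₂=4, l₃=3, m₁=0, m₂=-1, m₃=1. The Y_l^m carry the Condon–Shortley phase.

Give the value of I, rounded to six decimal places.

Rules hold: Σm=0, L=8 even, 3≤3≤5.
N = 3·9·7 = 189
Δ = 2!·0!·6!/9! = 1/252
Racah Σ t=1..1: t=1:−1/36 = -1/36
⇒ 3j(1 4 3; 0 0 0)² = 4/63, sgn +1
Racah Σ t=1..1: t=1:−1/48 = -1/48
⇒ 3j(1 4 3; 0 -1 1)² = 5/84, sgn -1
4πI² = N·(3j₀)²·(3jₘ)² = 5/7
I = -1·√(0.714286/4π) = -0.23841361

-0.238414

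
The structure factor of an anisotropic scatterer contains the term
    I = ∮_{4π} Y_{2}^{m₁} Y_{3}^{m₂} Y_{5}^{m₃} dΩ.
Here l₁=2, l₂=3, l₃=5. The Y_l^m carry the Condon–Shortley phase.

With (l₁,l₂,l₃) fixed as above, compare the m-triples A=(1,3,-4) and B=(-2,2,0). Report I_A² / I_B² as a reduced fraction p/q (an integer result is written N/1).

84/5

Same 2,3,5: normalisation and zero-m 3j drop out of the ratio.
A: Δ: 0! 4! 6! / 11! → 1/2310; sum: t=0:+1/4320 = 1/4320; 3j²(2 3 5; 1 3 -4) = Δ·Π!·Σ² = 2/55  (sign -1)
B: Δ: 0! 4! 6! / 11! → 1/2310; sum: t=0:+1/2880 = 1/2880; 3j²(2 3 5; -2 2 0) = Δ·Π!·Σ² = 1/462  (sign -1)
I_A²/I_B² = (2/55)/(1/462) = 84/5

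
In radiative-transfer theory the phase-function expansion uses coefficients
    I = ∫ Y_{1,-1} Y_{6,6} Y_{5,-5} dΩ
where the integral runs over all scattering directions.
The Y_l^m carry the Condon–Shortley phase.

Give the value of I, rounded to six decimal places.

0.331940

Checks pass: Σm=0; 12 even; l₃=5∈[5,7].
(2·1+1)(2·6+1)(2·5+1) = 429
Δ: 2! 0! 10! / 13! → 1/858
sum: t=1:−1/14400 = -1/14400
3j²(1 6 5; 0 0 0) = Δ·Π!·Σ² = 6/143  (sign +1)
sum: t=2:+1/7257600 = 1/7257600
3j²(1 6 5; -1 6 -5) = Δ·Π!·Σ² = 1/13  (sign +1)
combine: 4πI² = 429·6/143·1/13 = 18/13
take √, sign +1: I = 0.33194004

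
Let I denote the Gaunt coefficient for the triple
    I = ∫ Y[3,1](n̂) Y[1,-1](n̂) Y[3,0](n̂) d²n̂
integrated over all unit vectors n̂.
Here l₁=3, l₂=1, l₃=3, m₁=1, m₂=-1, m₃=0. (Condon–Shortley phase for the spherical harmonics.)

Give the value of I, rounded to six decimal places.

0.000000

Σlᵢ=7 odd — θ-integrand is odd under cosθ→−cosθ; I=0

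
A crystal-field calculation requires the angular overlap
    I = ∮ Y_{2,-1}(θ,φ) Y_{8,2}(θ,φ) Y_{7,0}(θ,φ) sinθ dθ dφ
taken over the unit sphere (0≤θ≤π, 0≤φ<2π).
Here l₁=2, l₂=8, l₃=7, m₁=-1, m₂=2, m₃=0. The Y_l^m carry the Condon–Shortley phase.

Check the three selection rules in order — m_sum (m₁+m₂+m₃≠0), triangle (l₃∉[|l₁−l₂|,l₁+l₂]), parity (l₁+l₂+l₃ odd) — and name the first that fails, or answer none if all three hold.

m₁+m₂+m₃ = -1 + 2 + 0 = 1  ✗
triangle: |2−8|=6 ≤ l₃=7 ≤ 2+8=10
parity: l₁+l₂+l₃ = 17 is odd

m_sum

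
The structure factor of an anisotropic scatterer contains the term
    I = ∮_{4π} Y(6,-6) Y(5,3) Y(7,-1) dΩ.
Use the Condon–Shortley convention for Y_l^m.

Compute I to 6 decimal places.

0.000000

-6 + 3 − 1 = -4 ≠ 0: azimuthal integral kills it; I = 0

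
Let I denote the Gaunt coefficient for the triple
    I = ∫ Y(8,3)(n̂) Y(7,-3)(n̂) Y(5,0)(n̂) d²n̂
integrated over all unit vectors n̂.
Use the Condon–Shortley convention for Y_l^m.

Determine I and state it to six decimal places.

Checks pass: Σm=0; 20 even; l₃=5∈[1,15].
(2·8+1)(2·7+1)(2·5+1) = 2805
Δ: 10! 6! 4! / 21! → 1/814773960
sum: t=3:−1/87091200 t=4:+1/4976640 t=5:−1/2073600 t=6:+1/4976640 t=7:−1/87091200 = -1/9676800
3j²(8 7 5; 0 0 0) = Δ·Π!·Σ² = 360/46189  (sign +1)
sum: t=0:+1/10450944000 t=1:−1/104509440 t=2:+1/11612160 t=3:−1/8709120 t=4:+1/49766400 = -1/55296000
3j²(8 7 5; 3 -3 0) = Δ·Π!·Σ² = 81/33592  (sign +1)
combine: 4πI² = 2805·360/46189·81/33592 = 54675/1037153
take √, sign +1: I = 0.06476913

0.064769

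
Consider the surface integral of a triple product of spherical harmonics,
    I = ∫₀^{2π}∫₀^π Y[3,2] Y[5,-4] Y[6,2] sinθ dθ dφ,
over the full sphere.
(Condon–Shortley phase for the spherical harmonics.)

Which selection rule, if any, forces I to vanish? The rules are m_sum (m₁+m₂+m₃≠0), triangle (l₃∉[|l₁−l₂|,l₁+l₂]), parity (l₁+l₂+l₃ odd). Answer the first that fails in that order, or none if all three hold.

none

m₁+m₂+m₃ = 2 − 4 + 2 = 0  ✓
triangle: |3−5|=2 ≤ l₃=6 ≤ 3+5=8  ✓
parity: l₁+l₂+l₃ = 14 is even  ✓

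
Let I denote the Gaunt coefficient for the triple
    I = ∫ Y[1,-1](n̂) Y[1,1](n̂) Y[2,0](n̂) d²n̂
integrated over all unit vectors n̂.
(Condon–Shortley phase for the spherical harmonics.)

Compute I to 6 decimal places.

0.126157

Rules hold: Σm=0, L=4 even, 0≤2≤2.
N = 3·3·5 = 45
Δ = 0!·2!·2!/5! = 1/30
Racah Σ t=0..0: t=0:+1/1 = 1/1
⇒ 3j(1 1 2; 0 0 0)² = 2/15, sgn +1
Racah Σ t=0..0: t=0:+1/4 = 1/4
⇒ 3j(1 1 2; -1 1 0)² = 1/30, sgn +1
4πI² = N·(3j₀)²·(3jₘ)² = 1/5
I = +1·√(0.2/4π) = 0.12615663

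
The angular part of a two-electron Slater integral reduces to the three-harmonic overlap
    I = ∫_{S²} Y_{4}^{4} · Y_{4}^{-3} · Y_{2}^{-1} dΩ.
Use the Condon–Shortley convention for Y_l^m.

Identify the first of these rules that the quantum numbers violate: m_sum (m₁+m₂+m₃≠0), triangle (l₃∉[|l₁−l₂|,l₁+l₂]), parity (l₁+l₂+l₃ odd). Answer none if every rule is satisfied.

m₁+m₂+m₃ = 4 − 3 − 1 = 0  ✓
triangle: |4−4|=0 ≤ l₃=2 ≤ 4+4=8  ✓
parity: l₁+l₂+l₃ = 10 is even  ✓

none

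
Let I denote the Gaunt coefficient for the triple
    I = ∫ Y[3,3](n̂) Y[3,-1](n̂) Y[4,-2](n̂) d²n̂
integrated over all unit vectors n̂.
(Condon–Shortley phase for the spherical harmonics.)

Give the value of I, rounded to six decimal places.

m-sum 0 ✓  L=10 even ✓  0≤4≤6 ✓
Π(2lᵢ+1) = 7×7×9 = 441
triangle coeff Δ(3,3,4) = 1/34650
Σ_t [0,2]: t=0:+1/72 t=1:−1/16 t=2:+1/72 = -5/144
(3j)²=2/77 [(3 3 4; 0 0 0)], sign=-1
Σ_t [0,0]: t=0:+1/192 = 1/192
(3j)²=3/77 [(3 3 4; 3 -1 -2)], sign=+1
⇒ 4πI² = 54/121
I = (-1)√(54/121/(4π)) = -0.18845135

-0.188451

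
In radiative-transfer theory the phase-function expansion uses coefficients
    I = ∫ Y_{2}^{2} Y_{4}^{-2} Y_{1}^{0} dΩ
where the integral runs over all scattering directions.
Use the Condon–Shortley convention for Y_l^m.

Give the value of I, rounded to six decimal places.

|2−4|≤1≤2+4 violated ⇒ I = 0

0.000000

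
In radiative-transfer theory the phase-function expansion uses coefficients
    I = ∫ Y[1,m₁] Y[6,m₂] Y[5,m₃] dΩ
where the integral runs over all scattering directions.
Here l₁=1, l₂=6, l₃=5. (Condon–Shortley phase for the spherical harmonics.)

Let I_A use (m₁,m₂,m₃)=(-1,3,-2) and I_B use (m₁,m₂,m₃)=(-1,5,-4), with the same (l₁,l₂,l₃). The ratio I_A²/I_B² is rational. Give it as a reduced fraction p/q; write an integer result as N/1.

36/55

Same 1,6,5: normalisation and zero-m 3j drop out of the ratio.
A: Δ: 2! 0! 10! / 13! → 1/858; sum: t=2:+1/60480 = 1/60480; 3j²(1 6 5; -1 3 -2) = Δ·Π!·Σ² = 6/143  (sign -1)
B: Δ: 2! 0! 10! / 13! → 1/858; sum: t=2:+1/725760 = 1/725760; 3j²(1 6 5; -1 5 -4) = Δ·Π!·Σ² = 5/78  (sign -1)
I_A²/I_B² = (6/143)/(5/78) = 36/55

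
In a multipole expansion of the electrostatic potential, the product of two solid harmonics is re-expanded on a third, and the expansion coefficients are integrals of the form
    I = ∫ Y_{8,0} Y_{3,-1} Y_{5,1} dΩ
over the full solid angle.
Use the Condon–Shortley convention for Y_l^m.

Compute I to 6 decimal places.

0.185869

Rules hold: Σm=0, L=16 even, 5≤5≤11.
N = 17·7·11 = 1309
Δ = 6!·10!·0!/17! = 1/136136
Racah Σ t=3..3: t=3:−1/518400 = -1/518400
⇒ 3j(8 3 5; 0 0 0)² = 56/2431, sgn +1
Racah Σ t=2..2: t=2:+1/829440 = 1/829440
⇒ 3j(8 3 5; 0 -1 1)² = 35/2431, sgn +1
4πI² = N·(3j₀)²·(3jₘ)² = 13720/31603
I = +1·√(0.434136/4π) = 0.18586943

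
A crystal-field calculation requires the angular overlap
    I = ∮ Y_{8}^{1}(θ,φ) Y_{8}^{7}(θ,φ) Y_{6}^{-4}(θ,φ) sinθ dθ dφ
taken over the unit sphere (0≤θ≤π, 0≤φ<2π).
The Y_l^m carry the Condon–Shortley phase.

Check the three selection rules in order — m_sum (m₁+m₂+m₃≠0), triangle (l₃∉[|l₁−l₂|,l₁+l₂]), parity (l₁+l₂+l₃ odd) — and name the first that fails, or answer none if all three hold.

m_sum

azimuthal sum: 1 + 7 − 4 = 4  ✗
0 ≤ 6 ≤ 16 (triangle on l)
L = 8 + 8 + 6 = 22 (even)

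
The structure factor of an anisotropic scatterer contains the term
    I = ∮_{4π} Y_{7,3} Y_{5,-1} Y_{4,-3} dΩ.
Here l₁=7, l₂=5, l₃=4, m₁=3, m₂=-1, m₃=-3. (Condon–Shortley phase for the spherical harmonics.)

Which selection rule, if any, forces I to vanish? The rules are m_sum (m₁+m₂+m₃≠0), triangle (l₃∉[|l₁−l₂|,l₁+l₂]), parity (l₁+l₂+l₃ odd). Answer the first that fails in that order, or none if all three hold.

azimuthal sum: 3 − 1 − 3 = -1  ✗
2 ≤ 4 ≤ 12 (triangle on l)
L = 7 + 5 + 4 = 16 (even)

m_sum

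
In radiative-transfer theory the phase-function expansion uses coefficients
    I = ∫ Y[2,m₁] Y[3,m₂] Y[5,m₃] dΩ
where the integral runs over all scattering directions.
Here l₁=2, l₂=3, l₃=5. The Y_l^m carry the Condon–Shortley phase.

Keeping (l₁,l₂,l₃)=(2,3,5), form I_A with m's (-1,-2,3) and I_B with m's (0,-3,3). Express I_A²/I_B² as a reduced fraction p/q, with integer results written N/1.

Same 2,3,5: normalisation and zero-m 3j drop out of the ratio.
A: Δ: 0! 4! 6! / 11! → 1/2310; sum: t=0:+1/720 = 1/720; 3j²(2 3 5; -1 -2 3) = Δ·Π!·Σ² = 8/165  (sign +1)
B: Δ: 0! 4! 6! / 11! → 1/2310; sum: t=0:+1/2880 = 1/2880; 3j²(2 3 5; 0 -3 3) = Δ·Π!·Σ² = 2/165  (sign +1)
I_A²/I_B² = (8/165)/(2/165) = 4/1

4/1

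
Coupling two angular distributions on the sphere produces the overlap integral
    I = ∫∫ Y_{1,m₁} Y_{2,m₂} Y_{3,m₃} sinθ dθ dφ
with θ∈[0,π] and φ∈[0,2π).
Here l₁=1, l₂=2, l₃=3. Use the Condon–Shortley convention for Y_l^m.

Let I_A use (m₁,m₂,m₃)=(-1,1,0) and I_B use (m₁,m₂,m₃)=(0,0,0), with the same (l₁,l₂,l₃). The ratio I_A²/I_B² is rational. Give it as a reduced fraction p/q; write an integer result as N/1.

1/3

Shared (l₁,l₂,l₃)=(1,2,3): N and (l;000)² cancel in I_A²/I_B².
A: Δ = 0!·2!·4!/7! = 1/105; Racah Σ t=0..0: t=0:+1/12 = 1/12; ⇒ 3j(1 2 3; -1 1 0)² = 1/35, sgn -1
B: Δ = 0!·2!·4!/7! = 1/105; Racah Σ t=0..0: t=0:+1/4 = 1/4; ⇒ 3j(1 2 3; 0 0 0)² = 3/35, sgn -1
I_A²/I_B² = (1/35)/(3/35) = 1/3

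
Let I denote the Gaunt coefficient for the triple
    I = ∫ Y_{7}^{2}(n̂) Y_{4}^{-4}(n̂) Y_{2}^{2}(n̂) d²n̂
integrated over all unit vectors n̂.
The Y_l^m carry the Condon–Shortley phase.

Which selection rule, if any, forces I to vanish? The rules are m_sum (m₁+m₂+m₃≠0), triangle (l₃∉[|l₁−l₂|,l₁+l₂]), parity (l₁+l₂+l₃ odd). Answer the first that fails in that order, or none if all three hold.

triangle

m₁+m₂+m₃ = 2 − 4 + 2 = 0  ✓
triangle: |7−4|=3 ≤ l₃=2 ≤ 7+4=11  ✗
parity: l₁+l₂+l₃ = 13 is odd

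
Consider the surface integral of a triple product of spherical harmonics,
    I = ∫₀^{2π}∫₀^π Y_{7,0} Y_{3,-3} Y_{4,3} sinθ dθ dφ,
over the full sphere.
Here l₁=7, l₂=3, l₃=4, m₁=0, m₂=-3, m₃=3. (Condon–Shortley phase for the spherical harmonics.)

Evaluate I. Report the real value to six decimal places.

0.017827

Rules hold: Σm=0, L=14 even, 4≤4≤10.
N = 15·7·9 = 945
Δ = 6!·8!·0!/15! = 1/45045
Racah Σ t=3..3: t=3:−1/20736 = -1/20736
⇒ 3j(7 3 4; 0 0 0)² = 35/1287, sgn -1
Racah Σ t=0..0: t=0:+1/3628800 = 1/3628800
⇒ 3j(7 3 4; 0 -3 3)² = 1/6435, sgn -1
4πI² = N·(3j₀)²·(3jₘ)² = 245/61347
I = +1·√(0.00399368/4π) = 0.01782713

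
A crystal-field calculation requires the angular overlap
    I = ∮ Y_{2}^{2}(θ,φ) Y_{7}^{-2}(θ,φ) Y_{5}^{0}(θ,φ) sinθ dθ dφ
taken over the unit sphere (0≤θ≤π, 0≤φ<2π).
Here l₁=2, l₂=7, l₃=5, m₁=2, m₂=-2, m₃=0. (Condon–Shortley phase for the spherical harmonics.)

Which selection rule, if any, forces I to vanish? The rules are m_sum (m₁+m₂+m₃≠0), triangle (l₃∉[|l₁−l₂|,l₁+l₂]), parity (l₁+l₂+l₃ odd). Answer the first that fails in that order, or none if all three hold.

none

Σmᵢ = 0  ✓
l₃∈[|l₁−l₂|,l₁+l₂]=[5,9], have l₃=5  ✓
Σlᵢ = 14 ⇒ even  ✓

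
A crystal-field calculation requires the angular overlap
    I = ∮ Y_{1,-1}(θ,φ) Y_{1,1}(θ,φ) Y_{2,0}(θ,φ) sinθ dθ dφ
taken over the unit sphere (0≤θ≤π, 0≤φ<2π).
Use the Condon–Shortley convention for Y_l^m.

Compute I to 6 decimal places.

Checks pass: Σm=0; 4 even; l₃=2∈[0,2].
(2·1+1)(2·1+1)(2·2+1) = 45
Δ: 0! 2! 2! / 5! → 1/30
sum: t=0:+1/1 = 1/1
3j²(1 1 2; 0 0 0) = Δ·Π!·Σ² = 2/15  (sign +1)
sum: t=0:+1/4 = 1/4
3j²(1 1 2; -1 1 0) = Δ·Π!·Σ² = 1/30  (sign +1)
combine: 4πI² = 45·2/15·1/30 = 1/5
take √, sign +1: I = 0.12615663

0.126157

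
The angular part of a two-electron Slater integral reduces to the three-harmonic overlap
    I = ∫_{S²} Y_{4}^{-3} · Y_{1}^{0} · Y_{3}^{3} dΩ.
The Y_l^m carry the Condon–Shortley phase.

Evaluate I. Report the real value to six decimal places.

-0.162868

Rules hold: Σm=0, L=8 even, 3≤3≤5.
N = 9·3·7 = 189
Δ = 2!·6!·0!/9! = 1/252
Racah Σ t=1..1: t=1:−1/36 = -1/36
⇒ 3j(4 1 3; 0 0 0)² = 4/63, sgn +1
Racah Σ t=1..1: t=1:−1/720 = -1/720
⇒ 3j(4 1 3; -3 0 3)² = 1/36, sgn -1
4πI² = N·(3j₀)²·(3jₘ)² = 1/3
I = -1·√(0.333333/4π) = -0.16286750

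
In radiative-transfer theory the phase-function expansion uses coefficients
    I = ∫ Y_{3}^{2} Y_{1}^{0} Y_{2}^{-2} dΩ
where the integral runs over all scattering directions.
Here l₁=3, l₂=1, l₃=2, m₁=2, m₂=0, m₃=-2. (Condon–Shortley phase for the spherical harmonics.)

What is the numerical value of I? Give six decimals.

m-sum 0 ✓  L=6 even ✓  2≤2≤4 ✓
Π(2lᵢ+1) = 7×3×5 = 105
triangle coeff Δ(3,1,2) = 1/105
Σ_t [1,1]: t=1:−1/4 = -1/4
(3j)²=3/35 [(3 1 2; 0 0 0)], sign=-1
Σ_t [1,1]: t=1:−1/24 = -1/24
(3j)²=1/21 [(3 1 2; 2 0 -2)], sign=-1
⇒ 4πI² = 3/7
I = (+1)√(3/7/(4π)) = 0.18467439

0.184674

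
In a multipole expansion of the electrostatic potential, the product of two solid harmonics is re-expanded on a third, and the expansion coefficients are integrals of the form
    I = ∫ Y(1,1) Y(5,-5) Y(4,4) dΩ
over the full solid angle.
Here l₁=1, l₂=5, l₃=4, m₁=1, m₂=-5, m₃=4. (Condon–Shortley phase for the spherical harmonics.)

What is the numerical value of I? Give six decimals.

Rules hold: Σm=0, L=10 even, 4≤4≤6.
N = 3·11·9 = 297
Δ = 2!·0!·8!/11! = 1/495
Racah Σ t=1..1: t=1:−1/576 = -1/576
⇒ 3j(1 5 4; 0 0 0)² = 5/99, sgn -1
Racah Σ t=0..0: t=0:+1/80640 = 1/80640
⇒ 3j(1 5 4; 1 -5 4)² = 1/11, sgn +1
4πI² = N·(3j₀)²·(3jₘ)² = 15/11
I = -1·√(1.36364/4π) = -0.32941575

-0.329416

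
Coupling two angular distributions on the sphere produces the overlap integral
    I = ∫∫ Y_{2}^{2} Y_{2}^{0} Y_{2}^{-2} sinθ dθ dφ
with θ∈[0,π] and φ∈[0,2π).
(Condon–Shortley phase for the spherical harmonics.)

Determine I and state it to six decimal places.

Rules hold: Σm=0, L=6 even, 0≤2≤4.
N = 5·5·5 = 125
Δ = 2!·2!·2!/7! = 1/630
Racah Σ t=0..2: t=0:+1/8 t=1:−1/1 t=2:+1/8 = -3/4
⇒ 3j(2 2 2; 0 0 0)² = 2/35, sgn -1
Racah Σ t=0..0: t=0:+1/8 = 1/8
⇒ 3j(2 2 2; 2 0 -2)² = 2/35, sgn +1
4πI² = N·(3j₀)²·(3jₘ)² = 20/49
I = -1·√(0.408163/4π) = -0.18022375

-0.180224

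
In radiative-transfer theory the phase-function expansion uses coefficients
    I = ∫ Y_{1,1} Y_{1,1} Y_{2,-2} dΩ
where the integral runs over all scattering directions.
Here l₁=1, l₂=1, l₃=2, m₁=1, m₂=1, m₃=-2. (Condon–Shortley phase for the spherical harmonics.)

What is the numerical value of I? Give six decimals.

m-sum 0 ✓  L=4 even ✓  0≤2≤2 ✓
Π(2lᵢ+1) = 3×3×5 = 45
triangle coeff Δ(1,1,2) = 1/30
Σ_t [0,0]: t=0:+1/1 = 1/1
(3j)²=2/15 [(1 1 2; 0 0 0)], sign=+1
Σ_t [0,0]: t=0:+1/4 = 1/4
(3j)²=1/5 [(1 1 2; 1 1 -2)], sign=+1
⇒ 4πI² = 6/5
I = (+1)√(6/5/(4π)) = 0.30901936

0.309019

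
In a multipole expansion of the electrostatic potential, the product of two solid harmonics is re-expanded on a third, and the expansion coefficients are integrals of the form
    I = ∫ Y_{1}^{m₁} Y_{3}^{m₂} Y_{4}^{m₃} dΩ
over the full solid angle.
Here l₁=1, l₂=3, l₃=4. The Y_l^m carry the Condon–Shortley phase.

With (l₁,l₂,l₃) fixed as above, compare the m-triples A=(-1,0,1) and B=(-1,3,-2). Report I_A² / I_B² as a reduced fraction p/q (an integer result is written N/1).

10/1

Shared (l₁,l₂,l₃)=(1,3,4): N and (l;000)² cancel in I_A²/I_B².
A: Δ = 0!·2!·6!/9! = 1/252; Racah Σ t=0..0: t=0:+1/72 = 1/72; ⇒ 3j(1 3 4; -1 0 1)² = 5/126, sgn -1
B: Δ = 0!·2!·6!/9! = 1/252; Racah Σ t=0..0: t=0:+1/1440 = 1/1440; ⇒ 3j(1 3 4; -1 3 -2)² = 1/252, sgn +1
I_A²/I_B² = (5/126)/(1/252) = 10/1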